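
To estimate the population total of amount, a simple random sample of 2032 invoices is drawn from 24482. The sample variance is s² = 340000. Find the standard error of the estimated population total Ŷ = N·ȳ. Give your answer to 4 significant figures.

Var(Ŷ) = N²·Var(ȳ) = N²·(1 − n/N)·s²/n.
f = 2032/24482 = 0.08299975; Var(ȳ) = 0.91700025·340000/2032 = 153.43508.
Var(Ŷ) = 24482² · 153.43508 = 9.1964127 × 10^10.
SE(Ŷ) = √(9.1964127 × 10^10) = 303300.

303300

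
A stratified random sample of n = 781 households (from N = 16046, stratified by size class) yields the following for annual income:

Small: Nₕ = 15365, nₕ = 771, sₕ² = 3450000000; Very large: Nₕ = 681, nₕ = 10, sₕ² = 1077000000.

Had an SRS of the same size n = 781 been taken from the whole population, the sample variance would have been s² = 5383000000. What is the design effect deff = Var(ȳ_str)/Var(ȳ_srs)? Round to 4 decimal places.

0.6235

Var(ȳ_str) = Σ Wₕ²(1−fₕ)sₕ²/nₕ with Wₕ = Nₕ/16046:
  Small: (15365/16046)²·(1−771/15365)·3450000000/771 = 3.8970686 × 10^6
  Very large: (681/16046)²·(1−10/681)·1077000000/10 = 191140.08
  → Var(ȳ_str) = 4.0882087 × 10^6.
Var(ȳ_srs) = (1 − 781/16046)·5383000000/781 = 6.5569726 × 10^6.
deff = (4.0882087 × 10^6) / (6.5569726 × 10^6) = 0.6235.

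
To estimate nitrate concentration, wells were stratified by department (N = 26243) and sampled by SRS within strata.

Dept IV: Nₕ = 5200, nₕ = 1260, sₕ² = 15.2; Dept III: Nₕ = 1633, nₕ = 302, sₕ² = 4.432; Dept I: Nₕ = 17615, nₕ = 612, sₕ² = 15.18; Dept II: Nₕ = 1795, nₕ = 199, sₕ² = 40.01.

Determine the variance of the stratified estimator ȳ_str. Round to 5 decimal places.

Var(ȳ_str) = Σₕ Wₕ²(1 − fₕ)sₕ²/nₕ with Wₕ = Nₕ/N, N = 26243.
Dept IV: Wₕ = 0.19814808; term = 0.19814808²·(1 − 0.24230769)·15.2/1260 = 3.5887702 × 10^-4.
Dept III: Wₕ = 0.06222612; term = 0.06222612²·(1 − 0.18493570)·4.432/302 = 4.6315898 × 10^-5.
Dept I: Wₕ = 0.67122661; term = 0.67122661²·(1 − 0.03474312)·15.18/612 = 0.010787023.
Dept II: Wₕ = 0.06839919; term = 0.06839919²·(1 − 0.11086351)·40.01/199 = 8.3634575 × 10^-4.
Sum = 0.012028562.

0.01203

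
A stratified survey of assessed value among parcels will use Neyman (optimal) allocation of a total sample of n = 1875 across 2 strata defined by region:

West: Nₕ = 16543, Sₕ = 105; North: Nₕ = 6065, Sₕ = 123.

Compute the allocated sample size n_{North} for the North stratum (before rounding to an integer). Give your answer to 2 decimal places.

Neyman allocation: nₕ = n·NₕSₕ / Σⱼ NⱼSⱼ.
Σ NⱼSⱼ = 16543·105 + 6065·123 = 2.48301 × 10^6.
n_{North} = 1875·6065·123 / (2.48301 × 10^6) = 563.32.

563.32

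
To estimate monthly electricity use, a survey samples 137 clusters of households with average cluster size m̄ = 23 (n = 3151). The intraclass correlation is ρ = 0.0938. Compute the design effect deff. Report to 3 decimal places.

deff = 1 + (23 − 1)·0.0938 = 1 + 2.0636 = 3.0636.

3.064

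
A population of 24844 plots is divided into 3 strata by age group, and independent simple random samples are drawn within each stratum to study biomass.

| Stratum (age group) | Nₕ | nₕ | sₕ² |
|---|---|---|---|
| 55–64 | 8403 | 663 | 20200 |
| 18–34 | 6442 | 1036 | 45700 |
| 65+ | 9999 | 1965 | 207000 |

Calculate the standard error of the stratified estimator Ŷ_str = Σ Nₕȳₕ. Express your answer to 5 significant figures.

109450

Var(Ŷ_str) = Σₕ Nₕ²(1 − fₕ)sₕ²/nₕ.
55–64: 8403²·(1 − 663/8403)·20200/663 = 1.9815871 × 10^9.
18–34: 6442²·(1 − 1036/6442)·45700/1036 = 1.5362193 × 10^9.
65+: 9999²·(1 − 1965/9999)·207000/1965 = 8.4624514 × 10^9.
Sum = 1.1980258 × 10^10.
SE = √(1.1980258 × 10^10) = 109450.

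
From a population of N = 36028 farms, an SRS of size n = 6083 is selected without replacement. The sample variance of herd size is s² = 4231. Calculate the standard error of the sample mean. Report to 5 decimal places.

0.76033

Under SRS without replacement, Var(ȳ) = (1 − f)·s²/n with f = n/N = 6083/36028 = 0.16884090.
Var(ȳ) = (1 − 0.16884090)·4231/6083 = 0.83115910·0.69554496 = 0.57810852.
SE(ȳ) = √(0.57810852) = 0.76033.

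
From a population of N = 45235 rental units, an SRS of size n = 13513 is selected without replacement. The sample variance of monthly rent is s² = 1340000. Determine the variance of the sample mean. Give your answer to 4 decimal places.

69.5407

Under SRS without replacement, Var(ȳ) = (1 − f)·s²/n with f = n/N = 13513/45235 = 0.29872886.
Var(ȳ) = (1 − 0.29872886)·1340000/13513 = 0.70127114·99.163768 = 69.540689.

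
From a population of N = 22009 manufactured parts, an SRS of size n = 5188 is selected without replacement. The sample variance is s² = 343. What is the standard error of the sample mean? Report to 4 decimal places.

Under SRS without replacement, Var(ȳ) = (1 − f)·s²/n with f = n/N = 5188/22009 = 0.23572175.
Var(ȳ) = (1 − 0.23572175)·343/5188 = 0.76427825·0.066114109 = 0.050529576.
SE(ȳ) = √(0.050529576) = 0.2248.

0.2248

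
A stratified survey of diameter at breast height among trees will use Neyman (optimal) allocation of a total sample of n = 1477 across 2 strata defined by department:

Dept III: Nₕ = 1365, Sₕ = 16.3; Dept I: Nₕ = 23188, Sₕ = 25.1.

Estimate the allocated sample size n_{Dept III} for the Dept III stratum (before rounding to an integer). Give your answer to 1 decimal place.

Neyman allocation: nₕ = n·NₕSₕ / Σⱼ NⱼSⱼ.
Σ NⱼSⱼ = 1365·16.3 + 23188·25.1 = 604268.3.
n_{Dept III} = 1477·1365·16.3 / 604268.3 = 54.4.

54.4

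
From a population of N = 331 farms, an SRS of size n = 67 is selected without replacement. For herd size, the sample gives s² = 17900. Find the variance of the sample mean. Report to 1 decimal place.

213.1

Under SRS without replacement, Var(ȳ) = (1 − f)·s²/n with f = n/N = 67/331 = 0.20241692.
Var(ȳ) = (1 − 0.20241692)·17900/67 = 0.79758308·267.16418 = 213.08563.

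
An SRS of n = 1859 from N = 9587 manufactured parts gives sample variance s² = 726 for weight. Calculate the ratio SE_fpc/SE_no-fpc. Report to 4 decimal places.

f = n/N = 1859/9587 = 0.19390842.
SE_no-fpc = √(s²/n) = 0.62492603; SE_fpc = √((1−f)s²/n) = 0.56107486.
Ratio = √(1−f) = 0.89782603.

0.8978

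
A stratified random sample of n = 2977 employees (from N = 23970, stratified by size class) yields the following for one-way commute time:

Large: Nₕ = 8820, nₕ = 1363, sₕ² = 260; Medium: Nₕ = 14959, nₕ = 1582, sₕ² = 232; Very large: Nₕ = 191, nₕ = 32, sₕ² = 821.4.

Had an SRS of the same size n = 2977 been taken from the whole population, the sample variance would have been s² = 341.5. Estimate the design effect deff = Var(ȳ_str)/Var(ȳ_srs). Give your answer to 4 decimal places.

0.7392

Var(ȳ_str) = Σ Wₕ²(1−fₕ)sₕ²/nₕ with Wₕ = Nₕ/23970:
  Large: (8820/23970)²·(1−1363/8820)·260/1363 = 0.021836054
  Medium: (14959/23970)²·(1−1582/14959)·232/1582 = 0.051074806
  Very large: (191/23970)²·(1−32/191)·821.4/32 = 0.0013567479
  → Var(ȳ_str) = 0.074267608.
Var(ȳ_srs) = (1 − 2977/23970)·341.5/2977 = 0.10046582.
deff = 0.074267608 / 0.10046582 = 0.7392.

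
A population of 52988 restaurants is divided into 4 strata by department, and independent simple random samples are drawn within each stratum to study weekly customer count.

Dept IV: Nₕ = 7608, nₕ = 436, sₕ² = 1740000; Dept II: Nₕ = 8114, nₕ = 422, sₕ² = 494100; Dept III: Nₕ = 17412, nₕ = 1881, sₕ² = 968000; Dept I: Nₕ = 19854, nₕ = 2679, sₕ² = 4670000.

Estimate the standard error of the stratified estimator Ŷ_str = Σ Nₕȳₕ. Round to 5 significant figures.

1.0121 × 10^6

Var(Ŷ_str) = Σₕ Nₕ²(1 − fₕ)sₕ²/nₕ.
Dept IV: 7608²·(1 − 436/7608)·1740000/436 = 2.1775771 × 10^11.
Dept II: 8114²·(1 − 422/8114)·494100/422 = 7.3076322 × 10^10.
Dept III: 17412²·(1 − 1881/17412)·968000/1881 = 1.3916648 × 10^11.
Dept I: 19854²·(1 − 2679/19854)·4670000/2679 = 5.9441386 × 10^11.
Sum = 1.0244144 × 10^12.
SE = √(1.0244144 × 10^12) = 1.0121 × 10^6.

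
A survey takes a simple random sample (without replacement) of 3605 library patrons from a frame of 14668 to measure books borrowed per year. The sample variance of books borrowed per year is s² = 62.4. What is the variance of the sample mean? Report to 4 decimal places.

0.0131

Under SRS without replacement, Var(ȳ) = (1 − f)·s²/n with f = n/N = 3605/14668 = 0.24577311.
Var(ȳ) = (1 − 0.24577311)·62.4/3605 = 0.75422689·0.017309293 = 0.013055134.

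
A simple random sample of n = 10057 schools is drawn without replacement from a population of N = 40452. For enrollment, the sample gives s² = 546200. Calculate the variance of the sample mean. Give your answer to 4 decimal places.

40.8080

Under SRS without replacement, Var(ȳ) = (1 − f)·s²/n with f = n/N = 10057/40452 = 0.24861564.
Var(ȳ) = (1 − 0.24861564)·546200/10057 = 0.75138436·54.310431 = 40.808008.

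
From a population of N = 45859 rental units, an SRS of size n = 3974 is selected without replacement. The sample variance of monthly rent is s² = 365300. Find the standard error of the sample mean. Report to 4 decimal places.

9.1628

Under SRS without replacement, Var(ȳ) = (1 − f)·s²/n with f = n/N = 3974/45859 = 0.08665693.
Var(ȳ) = (1 − 0.08665693)·365300/3974 = 0.91334307·91.922496 = 83.956775.
SE(ȳ) = √(83.956775) = 9.1628.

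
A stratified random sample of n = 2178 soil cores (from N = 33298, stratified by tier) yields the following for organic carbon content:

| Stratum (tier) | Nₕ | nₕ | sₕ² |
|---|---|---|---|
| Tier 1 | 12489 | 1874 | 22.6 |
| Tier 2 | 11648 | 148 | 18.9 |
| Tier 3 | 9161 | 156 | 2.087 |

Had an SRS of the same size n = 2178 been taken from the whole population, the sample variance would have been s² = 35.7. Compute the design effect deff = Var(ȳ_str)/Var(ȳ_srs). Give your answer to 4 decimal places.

Var(ȳ_str) = Σ Wₕ²(1−fₕ)sₕ²/nₕ with Wₕ = Nₕ/33298:
  Tier 1: (12489/33298)²·(1−1874/12489)·22.6/1874 = 0.0014419501
  Tier 2: (11648/33298)²·(1−148/11648)·18.9/148 = 0.015428119
  Tier 3: (9161/33298)²·(1−156/9161)·2.087/156 = 9.9537826 × 10^-4
  → Var(ȳ_str) = 0.017865447.
Var(ȳ_srs) = (1 − 2178/33298)·35.7/2178 = 0.015319048.
deff = 0.017865447 / 0.015319048 = 1.1662.

1.1662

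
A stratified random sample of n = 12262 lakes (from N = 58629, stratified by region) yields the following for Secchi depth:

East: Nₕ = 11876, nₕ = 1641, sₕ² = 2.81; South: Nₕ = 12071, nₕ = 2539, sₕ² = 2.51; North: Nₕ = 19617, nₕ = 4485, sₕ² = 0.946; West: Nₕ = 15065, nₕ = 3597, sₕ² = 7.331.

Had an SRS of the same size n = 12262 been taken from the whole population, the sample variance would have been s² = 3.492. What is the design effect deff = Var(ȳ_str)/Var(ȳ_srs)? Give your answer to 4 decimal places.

0.9515

Var(ȳ_str) = Σ Wₕ²(1−fₕ)sₕ²/nₕ with Wₕ = Nₕ/58629:
  East: (11876/58629)²·(1−1641/11876)·2.81/1641 = 6.0552322 × 10^-5
  South: (12071/58629)²·(1−2539/12071)·2.51/2539 = 3.3091262 × 10^-5
  North: (19617/58629)²·(1−4485/19617)·0.946/4485 = 1.8215145 × 10^-5
  West: (15065/58629)²·(1−3597/15065)·7.331/3597 = 1.0243648 × 10^-4
  → Var(ȳ_str) = 2.1429521 × 10^-4.
Var(ȳ_srs) = (1 − 12262/58629)·3.492/12262 = 2.2522129 × 10^-4.
deff = (2.1429521 × 10^-4) / (2.2522129 × 10^-4) = 0.9515.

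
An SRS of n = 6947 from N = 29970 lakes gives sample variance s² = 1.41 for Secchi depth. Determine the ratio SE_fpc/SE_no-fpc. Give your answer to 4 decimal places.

f = n/N = 6947/29970 = 0.23179847.
SE_no-fpc = √(s²/n) = 0.014246589; SE_fpc = √((1−f)s²/n) = 0.012486723.
Ratio = √(1−f) = 0.87647107.

0.8765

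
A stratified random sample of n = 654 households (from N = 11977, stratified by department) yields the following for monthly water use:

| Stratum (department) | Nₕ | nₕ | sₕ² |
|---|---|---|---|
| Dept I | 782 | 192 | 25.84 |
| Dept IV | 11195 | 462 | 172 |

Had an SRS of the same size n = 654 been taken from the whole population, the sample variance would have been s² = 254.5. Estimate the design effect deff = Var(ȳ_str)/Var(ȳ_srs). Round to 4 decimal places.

0.8488

Var(ȳ_str) = Σ Wₕ²(1−fₕ)sₕ²/nₕ with Wₕ = Nₕ/11977:
  Dept I: (782/11977)²·(1−192/782)·25.84/192 = 4.3286647 × 10^-4
  Dept IV: (11195/11977)²·(1−462/11195)·172/462 = 0.31184271
  → Var(ȳ_str) = 0.31227558.
Var(ȳ_srs) = (1 − 654/11977)·254.5/654 = 0.36789467.
deff = 0.31227558 / 0.36789467 = 0.8488.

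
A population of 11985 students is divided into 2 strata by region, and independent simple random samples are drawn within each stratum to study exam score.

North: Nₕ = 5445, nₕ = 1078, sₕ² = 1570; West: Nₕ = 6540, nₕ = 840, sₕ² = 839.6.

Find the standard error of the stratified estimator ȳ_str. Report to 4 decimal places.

Var(ȳ_str) = Σₕ Wₕ²(1 − fₕ)sₕ²/nₕ with Wₕ = Nₕ/N, N = 11985.
North: Wₕ = 0.45431790; term = 0.45431790²·(1 − 0.19797980)·1570/1078 = 0.24109372.
West: Wₕ = 0.54568210; term = 0.54568210²·(1 − 0.12844037)·839.6/840 = 0.25939982.
Sum = 0.50049354.
SE = √(0.50049354) = 0.7075.

0.7075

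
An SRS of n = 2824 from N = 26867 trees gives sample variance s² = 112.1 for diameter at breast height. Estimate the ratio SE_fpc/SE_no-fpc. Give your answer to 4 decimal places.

f = n/N = 2824/26867 = 0.10511036.
SE_no-fpc = √(s²/n) = 0.19923721; SE_fpc = √((1−f)s²/n) = 0.18847563.
Ratio = √(1−f) = 0.94598607.

0.9460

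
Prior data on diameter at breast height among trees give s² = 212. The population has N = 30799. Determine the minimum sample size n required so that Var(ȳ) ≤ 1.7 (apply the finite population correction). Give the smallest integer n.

125

Without fpc, n₀ = s²/D = 212/1.7 = 124.7059.
With fpc, (1 − n/N)·s²/n ≤ D requires n ≥ n₀/(1 + n₀/N) = 124.7059/(1 + 124.7059/30799) = 124.2030.
Rounding up, n = 125.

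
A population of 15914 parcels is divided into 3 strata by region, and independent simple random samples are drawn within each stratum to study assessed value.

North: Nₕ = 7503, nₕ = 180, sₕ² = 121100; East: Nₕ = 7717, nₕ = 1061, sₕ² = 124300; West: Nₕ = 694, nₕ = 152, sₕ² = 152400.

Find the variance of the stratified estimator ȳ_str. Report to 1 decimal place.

Var(ȳ_str) = Σₕ Wₕ²(1 − fₕ)sₕ²/nₕ with Wₕ = Nₕ/N, N = 15914.
North: Wₕ = 0.47147166; term = 0.47147166²·(1 − 0.02399040)·121100/180 = 145.96103.
East: Wₕ = 0.48491894; term = 0.48491894²·(1 − 0.13748866)·124300/1061 = 23.760679.
West: Wₕ = 0.04360940; term = 0.04360940²·(1 − 0.21902017)·152400/152 = 1.4891602.
Sum = 171.21087.

171.2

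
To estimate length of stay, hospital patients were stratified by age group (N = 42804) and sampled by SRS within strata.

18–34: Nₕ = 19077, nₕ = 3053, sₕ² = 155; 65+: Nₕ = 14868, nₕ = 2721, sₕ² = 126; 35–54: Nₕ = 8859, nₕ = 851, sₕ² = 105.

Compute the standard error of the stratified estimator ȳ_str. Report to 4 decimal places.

Var(ȳ_str) = Σₕ Wₕ²(1 − fₕ)sₕ²/nₕ with Wₕ = Nₕ/N, N = 42804.
18–34: Wₕ = 0.44568265; term = 0.44568265²·(1 − 0.16003565)·155/3053 = 0.008470659.
65+: Wₕ = 0.34735071; term = 0.34735071²·(1 − 0.18301049)·126/2721 = 0.0045645175.
35–54: Wₕ = 0.20696664; term = 0.20696664²·(1 − 0.09606050)·105/851 = 0.0047774901.
Sum = 0.017812667.
SE = √(0.017812667) = 0.1335.

0.1335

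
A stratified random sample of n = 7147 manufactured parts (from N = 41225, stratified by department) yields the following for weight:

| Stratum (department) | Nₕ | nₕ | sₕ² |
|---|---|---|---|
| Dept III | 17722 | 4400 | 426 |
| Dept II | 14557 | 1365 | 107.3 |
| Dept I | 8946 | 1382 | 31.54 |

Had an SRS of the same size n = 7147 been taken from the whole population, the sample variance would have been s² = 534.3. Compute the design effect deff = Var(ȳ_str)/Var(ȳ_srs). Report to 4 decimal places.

0.3761

Var(ȳ_str) = Σ Wₕ²(1−fₕ)sₕ²/nₕ with Wₕ = Nₕ/41225:
  Dept III: (17722/41225)²·(1−4400/17722)·426/4400 = 0.01344986
  Dept II: (14557/41225)²·(1−1365/14557)·107.3/1365 = 0.0088823579
  Dept I: (8946/41225)²·(1−1382/8946)·31.54/1382 = 9.0868369 × 10^-4
  → Var(ȳ_str) = 0.023240902.
Var(ȳ_srs) = (1 − 7147/41225)·534.3/7147 = 0.061798058.
deff = 0.023240902 / 0.061798058 = 0.3761.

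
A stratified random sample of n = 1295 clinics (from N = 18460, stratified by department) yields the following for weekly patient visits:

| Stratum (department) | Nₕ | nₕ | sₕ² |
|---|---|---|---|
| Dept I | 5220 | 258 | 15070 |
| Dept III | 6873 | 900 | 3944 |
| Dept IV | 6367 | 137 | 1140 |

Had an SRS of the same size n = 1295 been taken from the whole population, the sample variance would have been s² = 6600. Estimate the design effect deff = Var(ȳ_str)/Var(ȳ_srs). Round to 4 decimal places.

Var(ȳ_str) = Σ Wₕ²(1−fₕ)sₕ²/nₕ with Wₕ = Nₕ/18460:
  Dept I: (5220/18460)²·(1−258/5220)·15070/258 = 4.4397388
  Dept III: (6873/18460)²·(1−900/6873)·3944/900 = 0.52792212
  Dept IV: (6367/18460)²·(1−137/6367)·1140/137 = 0.96859849
  → Var(ȳ_str) = 5.9362594.
Var(ȳ_srs) = (1 − 1295/18460)·6600/1295 = 4.7389953.
deff = 5.9362594 / 4.7389953 = 1.2526.

1.2526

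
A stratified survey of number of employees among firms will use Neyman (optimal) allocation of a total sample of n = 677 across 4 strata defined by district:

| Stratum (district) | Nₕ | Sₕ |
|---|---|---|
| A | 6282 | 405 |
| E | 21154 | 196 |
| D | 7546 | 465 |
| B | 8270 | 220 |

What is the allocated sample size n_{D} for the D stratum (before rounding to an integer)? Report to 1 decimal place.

Neyman allocation: nₕ = n·NₕSₕ / Σⱼ NⱼSⱼ.
Σ NⱼSⱼ = 6282·405 + 21154·196 + 7546·465 + 8270·220 = 1.2018684 × 10^7.
n_{D} = 677·7546·465 / (1.2018684 × 10^7) = 197.7.

197.7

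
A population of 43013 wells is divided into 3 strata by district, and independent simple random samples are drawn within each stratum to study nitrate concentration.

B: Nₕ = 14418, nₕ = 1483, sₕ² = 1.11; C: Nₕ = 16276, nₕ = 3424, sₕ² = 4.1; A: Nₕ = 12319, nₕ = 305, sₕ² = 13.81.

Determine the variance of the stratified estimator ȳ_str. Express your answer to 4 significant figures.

Var(ȳ_str) = Σₕ Wₕ²(1 − fₕ)sₕ²/nₕ with Wₕ = Nₕ/N, N = 43013.
B: Wₕ = 0.33520099; term = 0.33520099²·(1 − 0.10285754)·1.11/1483 = 7.5449057 × 10^-5.
C: Wₕ = 0.37839723; term = 0.37839723²·(1 − 0.21037110)·4.1/3424 = 1.3538453 × 10^-4.
A: Wₕ = 0.28640179; term = 0.28640179²·(1 − 0.02475850)·13.81/305 = 0.0036220751.
Sum = 0.0038329087.

0.003833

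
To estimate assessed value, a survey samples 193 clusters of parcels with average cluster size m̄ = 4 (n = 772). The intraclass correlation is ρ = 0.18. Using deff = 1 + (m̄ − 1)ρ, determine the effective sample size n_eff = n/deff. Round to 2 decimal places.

501.30

deff = 1 + (4 − 1)·0.18 = 1 + 0.54 = 1.54.
n_eff = 772 / 1.54 = 501.30.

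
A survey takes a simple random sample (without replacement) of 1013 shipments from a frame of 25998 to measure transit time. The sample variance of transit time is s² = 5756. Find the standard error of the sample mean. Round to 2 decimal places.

Under SRS without replacement, Var(ȳ) = (1 − f)·s²/n with f = n/N = 1013/25998 = 0.03896454.
Var(ȳ) = (1 − 0.03896454)·5756/1013 = 0.96103546·5.6821323 = 5.4607306.
SE(ȳ) = √(5.4607306) = 2.34.

2.34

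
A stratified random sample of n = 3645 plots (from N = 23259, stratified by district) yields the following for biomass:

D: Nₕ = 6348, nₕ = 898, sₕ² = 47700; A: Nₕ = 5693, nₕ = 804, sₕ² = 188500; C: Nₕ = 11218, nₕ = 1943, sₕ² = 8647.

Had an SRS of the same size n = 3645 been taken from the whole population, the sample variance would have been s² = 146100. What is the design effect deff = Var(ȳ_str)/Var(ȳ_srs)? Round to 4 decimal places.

Var(ȳ_str) = Σ Wₕ²(1−fₕ)sₕ²/nₕ with Wₕ = Nₕ/23259:
  D: (6348/23259)²·(1−898/6348)·47700/898 = 3.3969831
  A: (5693/23259)²·(1−804/5693)·188500/804 = 12.06242
  C: (11218/23259)²·(1−1943/11218)·8647/1943 = 0.85593332
  → Var(ȳ_str) = 16.315336.
Var(ȳ_srs) = (1 − 3645/23259)·146100/3645 = 33.800865.
deff = 16.315336 / 33.800865 = 0.4827.

0.4827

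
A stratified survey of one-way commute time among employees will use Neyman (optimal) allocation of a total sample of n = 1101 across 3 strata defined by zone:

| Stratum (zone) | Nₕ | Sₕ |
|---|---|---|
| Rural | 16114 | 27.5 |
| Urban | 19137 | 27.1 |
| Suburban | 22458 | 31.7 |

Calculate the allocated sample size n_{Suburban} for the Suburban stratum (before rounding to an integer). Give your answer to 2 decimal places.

468.33

Neyman allocation: nₕ = n·NₕSₕ / Σⱼ NⱼSⱼ.
Σ NⱼSⱼ = 16114·27.5 + 19137·27.1 + 22458·31.7 = 1.6736663 × 10^6.
n_{Suburban} = 1101·22458·31.7 / (1.6736663 × 10^6) = 468.33.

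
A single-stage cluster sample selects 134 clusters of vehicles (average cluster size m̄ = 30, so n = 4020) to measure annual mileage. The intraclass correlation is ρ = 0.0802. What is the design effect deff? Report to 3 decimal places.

deff = 1 + (30 − 1)·0.0802 = 1 + 2.3258 = 3.3258.

3.326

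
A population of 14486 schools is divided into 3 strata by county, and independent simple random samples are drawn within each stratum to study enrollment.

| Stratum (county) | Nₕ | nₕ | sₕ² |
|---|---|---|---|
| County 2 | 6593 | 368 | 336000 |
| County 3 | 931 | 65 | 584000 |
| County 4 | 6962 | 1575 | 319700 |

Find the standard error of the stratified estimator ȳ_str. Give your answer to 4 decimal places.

Var(ȳ_str) = Σₕ Wₕ²(1 − fₕ)sₕ²/nₕ with Wₕ = Nₕ/N, N = 14486.
County 2: Wₕ = 0.45512909; term = 0.45512909²·(1 − 0.05581678)·336000/368 = 178.57347.
County 3: Wₕ = 0.06426895; term = 0.06426895²·(1 − 0.06981740)·584000/65 = 34.519946.
County 4: Wₕ = 0.48060196; term = 0.48060196²·(1 − 0.22622810)·319700/1575 = 36.278232.
Sum = 249.37165.
SE = √(249.37165) = 15.7915.

15.7915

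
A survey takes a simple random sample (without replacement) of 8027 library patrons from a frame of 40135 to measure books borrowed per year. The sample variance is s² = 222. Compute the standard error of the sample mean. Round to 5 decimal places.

0.14875

Under SRS without replacement, Var(ȳ) = (1 − f)·s²/n with f = n/N = 8027/40135 = 0.20000000.
Var(ȳ) = (1 − 0.20000000)·222/8027 = 0.80000000·0.027656659 = 0.022125327.
SE(ȳ) = √(0.022125327) = 0.14875.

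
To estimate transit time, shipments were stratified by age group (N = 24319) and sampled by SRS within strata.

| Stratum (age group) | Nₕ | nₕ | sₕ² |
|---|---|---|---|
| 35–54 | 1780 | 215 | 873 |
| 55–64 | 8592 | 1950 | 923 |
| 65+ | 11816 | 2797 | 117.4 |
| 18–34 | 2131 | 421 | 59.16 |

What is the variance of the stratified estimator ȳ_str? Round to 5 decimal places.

0.07323

Var(ȳ_str) = Σₕ Wₕ²(1 − fₕ)sₕ²/nₕ with Wₕ = Nₕ/N, N = 24319.
35–54: Wₕ = 0.07319380; term = 0.07319380²·(1 − 0.12078652)·873/215 = 0.01912576.
55–64: Wₕ = 0.35330400; term = 0.35330400²·(1 − 0.22695531)·923/1950 = 0.045673974.
65+: Wₕ = 0.48587524; term = 0.48587524²·(1 − 0.23671293)·117.4/2797 = 0.0075633304.
18–34: Wₕ = 0.08762696; term = 0.08762696²·(1 − 0.19755983)·59.16/421 = 8.6583314 × 10^-4.
Sum = 0.073228898.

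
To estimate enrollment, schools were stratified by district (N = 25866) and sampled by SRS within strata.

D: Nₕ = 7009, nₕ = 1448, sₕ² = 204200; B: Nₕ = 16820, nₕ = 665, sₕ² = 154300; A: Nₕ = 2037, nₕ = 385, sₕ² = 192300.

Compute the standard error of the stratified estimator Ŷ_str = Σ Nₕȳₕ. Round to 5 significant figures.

265000

Var(Ŷ_str) = Σₕ Nₕ²(1 − fₕ)sₕ²/nₕ.
D: 7009²·(1 − 1448/7009)·204200/1448 = 5.4966253 × 10^9.
B: 16820²·(1 − 665/16820)·154300/665 = 6.3048859 × 10^10.
A: 2037²·(1 − 385/2037)·192300/385 = 1.6808139 × 10^9.
Sum = 7.0226298 × 10^10.
SE = √(7.0226298 × 10^10) = 265000.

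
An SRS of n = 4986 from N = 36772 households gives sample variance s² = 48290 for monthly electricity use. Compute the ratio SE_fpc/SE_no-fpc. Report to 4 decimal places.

f = n/N = 4986/36772 = 0.13559230.
SE_no-fpc = √(s²/n) = 3.1120923; SE_fpc = √((1−f)s²/n) = 2.893422.
Ratio = √(1−f) = 0.92973529.

0.9297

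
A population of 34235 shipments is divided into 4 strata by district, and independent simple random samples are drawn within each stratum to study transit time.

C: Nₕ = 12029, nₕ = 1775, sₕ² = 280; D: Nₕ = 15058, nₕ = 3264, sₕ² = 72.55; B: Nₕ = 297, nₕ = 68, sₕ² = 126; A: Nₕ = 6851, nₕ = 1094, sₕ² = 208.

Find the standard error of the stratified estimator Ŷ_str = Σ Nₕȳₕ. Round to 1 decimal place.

5570.4

Var(Ŷ_str) = Σₕ Nₕ²(1 − fₕ)sₕ²/nₕ.
C: 12029²·(1 − 1775/12029)·280/1775 = 1.9457297 × 10^7.
D: 15058²·(1 − 3264/15058)·72.55/3264 = 3.9474413 × 10^6.
B: 297²·(1 − 68/297)·126/68 = 126024.09.
A: 6851²·(1 − 1094/6851)·208/1094 = 7.4988767 × 10^6.
Sum = 3.1029639 × 10^7.
SE = √(3.1029639 × 10^7) = 5570.4.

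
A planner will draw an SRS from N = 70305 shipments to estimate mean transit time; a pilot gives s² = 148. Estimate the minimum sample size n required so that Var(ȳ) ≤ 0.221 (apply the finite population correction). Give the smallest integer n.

Without fpc, n₀ = s²/D = 148/0.221 = 669.6833.
With fpc, (1 − n/N)·s²/n ≤ D requires n ≥ n₀/(1 + n₀/N) = 669.6833/(1 + 669.6833/70305) = 663.3645.
Rounding up, n = 664.

664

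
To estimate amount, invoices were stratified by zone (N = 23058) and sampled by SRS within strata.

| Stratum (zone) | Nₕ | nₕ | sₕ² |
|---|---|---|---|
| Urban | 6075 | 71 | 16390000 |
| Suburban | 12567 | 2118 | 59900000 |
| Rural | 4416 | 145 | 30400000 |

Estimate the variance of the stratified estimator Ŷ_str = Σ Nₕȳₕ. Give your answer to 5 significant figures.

1.6088 × 10^13

Var(Ŷ_str) = Σₕ Nₕ²(1 − fₕ)sₕ²/nₕ.
Urban: 6075²·(1 − 71/6075)·16390000/71 = 8.4199124 × 10^12.
Suburban: 12567²·(1 − 2118/12567)·59900000/2118 = 3.7137034 × 10^12.
Rural: 4416²·(1 − 145/4416)·30400000/145 = 3.9542509 × 10^12.
Sum = 1.6087867 × 10^13.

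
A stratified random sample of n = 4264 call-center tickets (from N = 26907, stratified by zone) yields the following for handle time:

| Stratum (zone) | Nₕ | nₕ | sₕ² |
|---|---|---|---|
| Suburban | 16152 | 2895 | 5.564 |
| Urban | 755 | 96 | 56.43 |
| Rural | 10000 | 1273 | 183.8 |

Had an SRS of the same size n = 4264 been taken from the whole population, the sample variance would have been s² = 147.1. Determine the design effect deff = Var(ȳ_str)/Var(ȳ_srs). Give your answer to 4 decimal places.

0.6330

Var(ȳ_str) = Σ Wₕ²(1−fₕ)sₕ²/nₕ with Wₕ = Nₕ/26907:
  Suburban: (16152/26907)²·(1−2895/16152)·5.564/2895 = 5.6843336 × 10^-4
  Urban: (755/26907)²·(1−96/755)·56.43/96 = 4.039621 × 10^-4
  Rural: (10000/26907)²·(1−1273/10000)·183.8/1273 = 0.017404098
  → Var(ȳ_str) = 0.018376493.
Var(ȳ_srs) = (1 − 4264/26907)·147.1/4264 = 0.029031145.
deff = 0.018376493 / 0.029031145 = 0.6330.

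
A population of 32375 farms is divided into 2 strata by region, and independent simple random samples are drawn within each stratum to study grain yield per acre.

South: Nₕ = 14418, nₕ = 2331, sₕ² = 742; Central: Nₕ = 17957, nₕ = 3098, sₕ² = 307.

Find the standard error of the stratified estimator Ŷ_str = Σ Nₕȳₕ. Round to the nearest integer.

9051

Var(Ŷ_str) = Σₕ Nₕ²(1 − fₕ)sₕ²/nₕ.
South: 14418²·(1 − 2331/14418)·742/2331 = 5.547345 × 10^7.
Central: 17957²·(1 − 3098/17957)·307/3098 = 2.6441149 × 10^7.
Sum = 8.1914599 × 10^7.
SE = √(8.1914599 × 10^7) = 9051.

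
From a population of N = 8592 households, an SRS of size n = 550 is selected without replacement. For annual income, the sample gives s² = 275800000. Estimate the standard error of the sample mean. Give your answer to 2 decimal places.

685.09

Under SRS without replacement, Var(ȳ) = (1 − f)·s²/n with f = n/N = 550/8592 = 0.06401304.
Var(ȳ) = (1 − 0.06401304)·275800000/550 = 0.93598696·501454.55 = 469354.92.
SE(ȳ) = √(469354.92) = 685.09.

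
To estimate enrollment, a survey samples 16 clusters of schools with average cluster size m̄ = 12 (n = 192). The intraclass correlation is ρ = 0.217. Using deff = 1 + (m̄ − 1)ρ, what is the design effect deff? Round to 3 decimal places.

deff = 1 + (12 − 1)·0.217 = 1 + 2.387 = 3.387.

3.387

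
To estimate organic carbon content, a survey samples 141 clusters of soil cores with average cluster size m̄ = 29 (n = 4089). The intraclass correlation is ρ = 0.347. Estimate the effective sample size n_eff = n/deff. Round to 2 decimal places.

deff = 1 + (29 − 1)·0.347 = 1 + 9.716 = 10.716.
n_eff = 4089 / 10.716 = 381.58.

381.58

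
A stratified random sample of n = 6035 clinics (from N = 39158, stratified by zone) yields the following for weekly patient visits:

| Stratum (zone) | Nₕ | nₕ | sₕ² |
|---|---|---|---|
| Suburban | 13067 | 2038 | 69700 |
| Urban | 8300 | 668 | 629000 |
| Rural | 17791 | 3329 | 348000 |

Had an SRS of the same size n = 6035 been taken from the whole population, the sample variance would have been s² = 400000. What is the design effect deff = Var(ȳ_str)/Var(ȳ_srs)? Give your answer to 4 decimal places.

1.0640

Var(ȳ_str) = Σ Wₕ²(1−fₕ)sₕ²/nₕ with Wₕ = Nₕ/39158:
  Suburban: (13067/39158)²·(1−2038/13067)·69700/2038 = 3.2143978
  Urban: (8300/39158)²·(1−668/8300)·629000/668 = 38.900003
  Rural: (17791/39158)²·(1−3329/17791)·348000/3329 = 17.540952
  → Var(ȳ_str) = 59.655353.
Var(ȳ_srs) = (1 − 6035/39158)·400000/6035 = 56.065007.
deff = 59.655353 / 56.065007 = 1.0640.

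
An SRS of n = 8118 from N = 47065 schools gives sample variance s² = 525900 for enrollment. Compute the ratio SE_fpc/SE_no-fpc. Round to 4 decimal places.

f = n/N = 8118/47065 = 0.17248486.
SE_no-fpc = √(s²/n) = 8.0487245; SE_fpc = √((1−f)s²/n) = 7.3217524.
Ratio = √(1−f) = 0.90967859.

0.9097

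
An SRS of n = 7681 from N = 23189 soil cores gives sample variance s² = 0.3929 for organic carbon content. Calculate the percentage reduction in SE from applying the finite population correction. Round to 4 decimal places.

18.2219

f = n/N = 7681/23189 = 0.33123464.
SE_no-fpc = √(s²/n) = 0.0071520762; SE_fpc = √((1−f)s²/n) = 0.0058488303.
Ratio = √(1−f) = 0.81778075. Reduction = 100·(1 − 0.81778075) = 18.2219%.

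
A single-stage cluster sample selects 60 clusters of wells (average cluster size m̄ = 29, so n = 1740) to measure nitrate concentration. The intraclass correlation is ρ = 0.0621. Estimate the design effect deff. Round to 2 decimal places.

2.74

deff = 1 + (29 − 1)·0.0621 = 1 + 1.7388 = 2.7388.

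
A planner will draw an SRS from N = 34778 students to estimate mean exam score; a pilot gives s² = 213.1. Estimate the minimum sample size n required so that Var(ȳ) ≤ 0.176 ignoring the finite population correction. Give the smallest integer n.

Without fpc, n₀ = s²/D = 213.1/0.176 = 1210.7955.
Rounding up, n = 1211.

1211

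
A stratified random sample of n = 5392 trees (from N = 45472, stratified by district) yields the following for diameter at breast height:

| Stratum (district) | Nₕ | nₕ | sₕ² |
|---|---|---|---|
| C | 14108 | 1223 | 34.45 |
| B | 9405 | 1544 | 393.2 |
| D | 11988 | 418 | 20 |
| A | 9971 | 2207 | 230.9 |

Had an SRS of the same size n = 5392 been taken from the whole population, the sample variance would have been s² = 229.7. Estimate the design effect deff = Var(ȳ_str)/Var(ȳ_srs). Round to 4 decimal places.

Var(ȳ_str) = Σ Wₕ²(1−fₕ)sₕ²/nₕ with Wₕ = Nₕ/45472:
  C: (14108/45472)²·(1−1223/14108)·34.45/1223 = 0.0024764213
  B: (9405/45472)²·(1−1544/9405)·393.2/1544 = 0.0091057285
  D: (11988/45472)²·(1−418/11988)·20/418 = 0.0032095614
  A: (9971/45472)²·(1−2207/9971)·230.9/2207 = 0.0039170375
  → Var(ȳ_str) = 0.018708749.
Var(ȳ_srs) = (1 − 5392/45472)·229.7/5392 = 0.037548688.
deff = 0.018708749 / 0.037548688 = 0.4983.

0.4983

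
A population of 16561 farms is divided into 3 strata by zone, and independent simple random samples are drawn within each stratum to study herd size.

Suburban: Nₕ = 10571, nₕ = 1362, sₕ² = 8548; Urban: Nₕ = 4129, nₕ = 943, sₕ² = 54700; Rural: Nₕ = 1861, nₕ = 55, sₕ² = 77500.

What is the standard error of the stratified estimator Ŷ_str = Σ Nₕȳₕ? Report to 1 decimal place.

78166.1

Var(Ŷ_str) = Σₕ Nₕ²(1 − fₕ)sₕ²/nₕ.
Suburban: 10571²·(1 − 1362/10571)·8548/1362 = 6.1096447 × 10^8.
Urban: 4129²·(1 − 943/4129)·54700/943 = 7.6307335 × 10^8.
Rural: 1861²·(1 − 55/1861)·77500/55 = 4.7359066 × 10^9.
Sum = 6.1099444 × 10^9.
SE = √(6.1099444 × 10^9) = 78166.1.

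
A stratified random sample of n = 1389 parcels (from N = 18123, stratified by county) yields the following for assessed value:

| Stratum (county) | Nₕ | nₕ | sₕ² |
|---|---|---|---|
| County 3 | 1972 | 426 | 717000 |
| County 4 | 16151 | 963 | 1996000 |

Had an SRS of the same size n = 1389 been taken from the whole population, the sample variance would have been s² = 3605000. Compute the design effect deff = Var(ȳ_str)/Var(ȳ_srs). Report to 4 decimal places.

0.6525

Var(ȳ_str) = Σ Wₕ²(1−fₕ)sₕ²/nₕ with Wₕ = Nₕ/18123:
  County 3: (1972/18123)²·(1−426/1972)·717000/426 = 15.623048
  County 4: (16151/18123)²·(1−963/16151)·1996000/963 = 1548.0111
  → Var(ȳ_str) = 1563.6341.
Var(ȳ_srs) = (1 − 1389/18123)·3605000/1389 = 2396.4739.
deff = 1563.6341 / 2396.4739 = 0.6525.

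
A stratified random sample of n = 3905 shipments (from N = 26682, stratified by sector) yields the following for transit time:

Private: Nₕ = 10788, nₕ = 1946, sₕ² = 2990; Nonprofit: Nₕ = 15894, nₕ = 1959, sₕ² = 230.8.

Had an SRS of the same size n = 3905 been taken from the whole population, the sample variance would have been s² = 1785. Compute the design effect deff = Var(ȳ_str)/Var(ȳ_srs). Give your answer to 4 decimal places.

Var(ȳ_str) = Σ Wₕ²(1−fₕ)sₕ²/nₕ with Wₕ = Nₕ/26682:
  Private: (10788/26682)²·(1−1946/10788)·2990/1946 = 0.20586525
  Nonprofit: (15894/26682)²·(1−1959/15894)·230.8/1959 = 0.0366526
  → Var(ȳ_str) = 0.24251785.
Var(ȳ_srs) = (1 − 3905/26682)·1785/3905 = 0.39020724.
deff = 0.24251785 / 0.39020724 = 0.6215.

0.6215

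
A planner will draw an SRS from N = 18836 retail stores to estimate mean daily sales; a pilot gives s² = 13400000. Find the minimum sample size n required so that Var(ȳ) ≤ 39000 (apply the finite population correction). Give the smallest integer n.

Without fpc, n₀ = s²/D = 13400000/39000 = 343.5897.
With fpc, (1 − n/N)·s²/n ≤ D requires n ≥ n₀/(1 + n₀/N) = 343.5897/(1 + 343.5897/18836) = 337.4345.
Rounding up, n = 338.

338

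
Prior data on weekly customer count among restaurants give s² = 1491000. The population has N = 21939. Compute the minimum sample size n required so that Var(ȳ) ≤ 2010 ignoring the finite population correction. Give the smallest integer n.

742

Without fpc, n₀ = s²/D = 1491000/2010 = 741.7910.
Rounding up, n = 742.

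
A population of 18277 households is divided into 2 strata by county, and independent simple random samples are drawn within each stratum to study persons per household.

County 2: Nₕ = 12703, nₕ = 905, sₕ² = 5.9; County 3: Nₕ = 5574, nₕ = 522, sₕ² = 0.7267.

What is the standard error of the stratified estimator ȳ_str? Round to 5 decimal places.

Var(ȳ_str) = Σₕ Wₕ²(1 − fₕ)sₕ²/nₕ with Wₕ = Nₕ/N, N = 18277.
County 2: Wₕ = 0.69502654; term = 0.69502654²·(1 − 0.07124301)·5.9/905 = 0.0029248817.
County 3: Wₕ = 0.30497346; term = 0.30497346²·(1 − 0.09364909)·0.7267/522 = 1.1735596 × 10^-4.
Sum = 0.0030422377.
SE = √(0.0030422377) = 0.05516.

0.05516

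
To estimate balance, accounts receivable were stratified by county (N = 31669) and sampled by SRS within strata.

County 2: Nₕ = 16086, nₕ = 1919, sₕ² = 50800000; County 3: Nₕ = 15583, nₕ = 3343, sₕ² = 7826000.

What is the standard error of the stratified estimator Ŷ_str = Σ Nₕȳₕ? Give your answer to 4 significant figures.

2.545 × 10^6

Var(Ŷ_str) = Σₕ Nₕ²(1 − fₕ)sₕ²/nₕ.
County 2: 16086²·(1 − 1919/16086)·50800000/1919 = 6.0327412 × 10^12.
County 3: 15583²·(1 − 3343/15583)·7826000/3343 = 4.465149 × 10^11.
Sum = 6.4792561 × 10^12.
SE = √(6.4792561 × 10^12) = 2.545 × 10^6.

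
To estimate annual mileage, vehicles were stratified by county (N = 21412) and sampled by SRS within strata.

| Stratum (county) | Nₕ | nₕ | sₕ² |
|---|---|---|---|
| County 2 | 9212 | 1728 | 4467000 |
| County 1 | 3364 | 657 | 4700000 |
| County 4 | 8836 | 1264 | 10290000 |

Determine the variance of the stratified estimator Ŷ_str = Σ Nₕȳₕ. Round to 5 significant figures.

Var(Ŷ_str) = Σₕ Nₕ²(1 − fₕ)sₕ²/nₕ.
County 2: 9212²·(1 − 1728/9212)·4467000/1728 = 1.7822143 × 10^11.
County 1: 3364²·(1 − 657/3364)·4700000/657 = 6.5144346 × 10^10.
County 4: 8836²·(1 − 1264/8836)·10290000/1264 = 5.4467145 × 10^11.
Sum = 7.8803723 × 10^11.

7.8804 × 10^11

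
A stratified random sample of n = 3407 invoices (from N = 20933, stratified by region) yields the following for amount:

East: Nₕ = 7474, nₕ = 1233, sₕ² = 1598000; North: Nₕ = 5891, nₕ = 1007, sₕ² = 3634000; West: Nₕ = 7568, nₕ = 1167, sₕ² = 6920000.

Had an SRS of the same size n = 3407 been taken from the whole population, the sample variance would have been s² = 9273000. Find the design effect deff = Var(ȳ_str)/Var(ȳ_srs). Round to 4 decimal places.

Var(ȳ_str) = Σ Wₕ²(1−fₕ)sₕ²/nₕ with Wₕ = Nₕ/20933:
  East: (7474/20933)²·(1−1233/7474)·1598000/1233 = 137.96154
  North: (5891/20933)²·(1−1007/5891)·3634000/1007 = 236.95026
  West: (7568/20933)²·(1−1167/7568)·6920000/1167 = 655.54309
  → Var(ȳ_str) = 1030.4549.
Var(ȳ_srs) = (1 − 3407/20933)·9273000/3407 = 2278.7646.
deff = 1030.4549 / 2278.7646 = 0.4522.

0.4522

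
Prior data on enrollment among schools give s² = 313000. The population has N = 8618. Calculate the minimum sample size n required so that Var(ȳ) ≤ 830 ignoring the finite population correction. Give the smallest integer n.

Without fpc, n₀ = s²/D = 313000/830 = 377.1084.
Rounding up, n = 378.

378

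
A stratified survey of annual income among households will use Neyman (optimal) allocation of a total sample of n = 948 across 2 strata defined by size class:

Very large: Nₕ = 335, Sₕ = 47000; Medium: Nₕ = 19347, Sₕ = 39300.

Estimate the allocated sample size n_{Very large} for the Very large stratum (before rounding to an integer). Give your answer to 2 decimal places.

Neyman allocation: nₕ = n·NₕSₕ / Σⱼ NⱼSⱼ.
Σ NⱼSⱼ = 335·47000 + 19347·39300 = 7.760821 × 10^8.
n_{Very large} = 948·335·47000 / (7.760821 × 10^8) = 19.23.

19.23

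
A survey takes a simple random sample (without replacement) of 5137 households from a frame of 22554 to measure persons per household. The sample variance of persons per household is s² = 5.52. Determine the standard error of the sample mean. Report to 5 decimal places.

0.02881

Under SRS without replacement, Var(ȳ) = (1 − f)·s²/n with f = n/N = 5137/22554 = 0.22776448.
Var(ȳ) = (1 − 0.22776448)·5.52/5137 = 0.77223552·0.0010745571 = 8.2981119 × 10^-4.
SE(ȳ) = √(8.2981119 × 10^-4) = 0.02881.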